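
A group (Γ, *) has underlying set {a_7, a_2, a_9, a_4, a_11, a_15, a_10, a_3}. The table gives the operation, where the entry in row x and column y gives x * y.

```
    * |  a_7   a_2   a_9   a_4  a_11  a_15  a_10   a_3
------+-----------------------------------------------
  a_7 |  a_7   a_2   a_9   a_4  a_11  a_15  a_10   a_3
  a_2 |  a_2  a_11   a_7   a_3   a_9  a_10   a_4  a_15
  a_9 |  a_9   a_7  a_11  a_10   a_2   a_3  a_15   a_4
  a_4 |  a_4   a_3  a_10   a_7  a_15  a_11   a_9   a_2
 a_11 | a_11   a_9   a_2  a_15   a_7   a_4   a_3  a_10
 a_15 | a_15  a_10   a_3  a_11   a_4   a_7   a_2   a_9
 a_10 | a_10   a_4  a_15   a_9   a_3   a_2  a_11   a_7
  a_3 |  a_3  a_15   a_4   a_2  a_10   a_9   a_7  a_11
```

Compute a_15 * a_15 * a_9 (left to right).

a_15 * a_15 = a_7
a_7 * a_9 = a_9

a_9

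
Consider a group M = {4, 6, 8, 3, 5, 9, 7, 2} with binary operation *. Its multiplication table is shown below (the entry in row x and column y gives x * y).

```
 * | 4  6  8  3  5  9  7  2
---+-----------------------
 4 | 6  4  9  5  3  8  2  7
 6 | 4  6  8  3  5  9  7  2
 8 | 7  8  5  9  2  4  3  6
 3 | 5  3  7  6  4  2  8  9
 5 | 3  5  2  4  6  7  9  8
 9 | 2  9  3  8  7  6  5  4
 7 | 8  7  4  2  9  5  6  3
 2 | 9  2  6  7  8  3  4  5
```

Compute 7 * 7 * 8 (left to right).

7 * 7 = 6
6 * 8 = 8
(Structurally, M here is isomorphic to the dihedral group D_4.)

8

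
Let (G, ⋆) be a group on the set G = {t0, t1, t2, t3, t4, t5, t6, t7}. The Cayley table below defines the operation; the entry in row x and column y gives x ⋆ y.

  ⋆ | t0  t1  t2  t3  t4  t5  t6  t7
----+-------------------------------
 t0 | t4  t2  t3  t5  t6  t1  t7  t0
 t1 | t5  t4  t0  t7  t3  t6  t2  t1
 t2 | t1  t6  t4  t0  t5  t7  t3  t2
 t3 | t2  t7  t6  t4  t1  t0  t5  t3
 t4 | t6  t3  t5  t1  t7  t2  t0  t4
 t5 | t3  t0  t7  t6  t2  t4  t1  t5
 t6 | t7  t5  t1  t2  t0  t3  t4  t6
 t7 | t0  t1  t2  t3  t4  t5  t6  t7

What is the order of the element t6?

4

The identity element is t7 (its row matches the header).
t6^1 = t6
t6^2 = t6 ⋆ t6 = t4
t6^3 = t4 ⋆ t6 = t0
t6^4 = t0 ⋆ t6 = t7
The first power of t6 equal to the identity is t6^4, so ord(t6) = 4.
(Structurally, G here is isomorphic to the quaternion group Q_8.)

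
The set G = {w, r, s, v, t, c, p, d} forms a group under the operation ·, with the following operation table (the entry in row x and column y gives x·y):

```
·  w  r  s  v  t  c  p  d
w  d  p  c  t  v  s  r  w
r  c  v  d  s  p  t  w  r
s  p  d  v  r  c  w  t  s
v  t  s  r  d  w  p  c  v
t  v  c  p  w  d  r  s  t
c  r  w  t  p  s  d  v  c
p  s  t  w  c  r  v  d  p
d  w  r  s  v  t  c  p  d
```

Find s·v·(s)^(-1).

The identity is d. In row s, the entry d sits in column r, so s^(-1) = r.
s·v = r
r·r = v

v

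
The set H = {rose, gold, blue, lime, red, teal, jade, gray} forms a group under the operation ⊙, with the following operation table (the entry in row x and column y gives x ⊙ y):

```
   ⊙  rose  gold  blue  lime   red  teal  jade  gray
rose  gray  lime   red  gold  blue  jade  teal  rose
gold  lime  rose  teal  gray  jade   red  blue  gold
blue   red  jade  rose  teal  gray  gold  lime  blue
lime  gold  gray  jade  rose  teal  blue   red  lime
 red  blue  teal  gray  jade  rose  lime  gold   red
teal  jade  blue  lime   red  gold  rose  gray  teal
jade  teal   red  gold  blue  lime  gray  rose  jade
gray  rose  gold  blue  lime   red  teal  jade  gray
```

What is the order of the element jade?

The identity element is gray (its row matches the header).
jade^1 = jade
jade^2 = jade ⊙ jade = rose
jade^3 = rose ⊙ jade = teal
jade^4 = teal ⊙ jade = gray
The first power of jade equal to the identity is jade^4, so ord(jade) = 4.
(Structurally, H here is isomorphic to the quaternion group Q_8.)

4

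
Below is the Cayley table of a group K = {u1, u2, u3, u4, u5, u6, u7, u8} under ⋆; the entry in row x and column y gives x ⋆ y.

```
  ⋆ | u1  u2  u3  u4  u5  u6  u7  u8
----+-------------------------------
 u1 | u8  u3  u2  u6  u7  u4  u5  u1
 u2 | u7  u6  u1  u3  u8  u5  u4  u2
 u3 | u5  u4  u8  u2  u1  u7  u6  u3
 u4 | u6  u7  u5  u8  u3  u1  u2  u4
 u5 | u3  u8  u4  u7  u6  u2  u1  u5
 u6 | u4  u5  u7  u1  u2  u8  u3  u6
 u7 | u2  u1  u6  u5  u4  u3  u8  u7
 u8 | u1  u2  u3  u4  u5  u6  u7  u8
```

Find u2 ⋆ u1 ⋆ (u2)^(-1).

The identity is u8. In row u2, the entry u8 sits in column u5, so u2^(-1) = u5.
u2 ⋆ u1 = u7
u7 ⋆ u5 = u4
(Structurally, K here is isomorphic to the dihedral group D_4.)

u4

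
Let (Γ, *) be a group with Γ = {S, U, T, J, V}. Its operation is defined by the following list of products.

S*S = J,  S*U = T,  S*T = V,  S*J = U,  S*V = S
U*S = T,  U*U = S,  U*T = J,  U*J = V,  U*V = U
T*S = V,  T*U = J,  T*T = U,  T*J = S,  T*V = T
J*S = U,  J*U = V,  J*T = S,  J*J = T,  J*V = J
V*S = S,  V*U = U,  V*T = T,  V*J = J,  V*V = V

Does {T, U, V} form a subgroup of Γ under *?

U * U = S, which is not in {T, U, V}.
The subset is not closed under *, so it is not a subgroup.

No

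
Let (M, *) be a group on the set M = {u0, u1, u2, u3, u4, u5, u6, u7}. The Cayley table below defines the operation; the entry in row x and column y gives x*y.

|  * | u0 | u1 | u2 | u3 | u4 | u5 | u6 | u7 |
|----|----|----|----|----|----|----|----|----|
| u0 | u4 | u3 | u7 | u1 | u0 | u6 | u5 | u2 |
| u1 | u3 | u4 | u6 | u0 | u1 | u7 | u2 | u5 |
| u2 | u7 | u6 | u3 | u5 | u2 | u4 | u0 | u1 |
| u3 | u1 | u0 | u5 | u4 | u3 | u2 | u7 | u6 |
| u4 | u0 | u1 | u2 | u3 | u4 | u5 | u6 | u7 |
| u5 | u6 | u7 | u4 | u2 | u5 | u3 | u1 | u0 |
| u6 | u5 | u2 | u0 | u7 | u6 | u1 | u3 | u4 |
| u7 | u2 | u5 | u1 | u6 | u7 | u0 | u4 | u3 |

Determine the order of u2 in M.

4

The identity element is u4 (its row matches the header).
u2^1 = u2
u2^2 = u2*u2 = u3
u2^3 = u3*u2 = u5
u2^4 = u5*u2 = u4
The first power of u2 equal to the identity is u2^4, so ord(u2) = 4.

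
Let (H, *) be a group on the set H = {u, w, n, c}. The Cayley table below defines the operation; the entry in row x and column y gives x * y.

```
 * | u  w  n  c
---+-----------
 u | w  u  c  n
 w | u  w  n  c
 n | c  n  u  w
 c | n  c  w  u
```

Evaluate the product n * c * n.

n * c = w
w * n = n

n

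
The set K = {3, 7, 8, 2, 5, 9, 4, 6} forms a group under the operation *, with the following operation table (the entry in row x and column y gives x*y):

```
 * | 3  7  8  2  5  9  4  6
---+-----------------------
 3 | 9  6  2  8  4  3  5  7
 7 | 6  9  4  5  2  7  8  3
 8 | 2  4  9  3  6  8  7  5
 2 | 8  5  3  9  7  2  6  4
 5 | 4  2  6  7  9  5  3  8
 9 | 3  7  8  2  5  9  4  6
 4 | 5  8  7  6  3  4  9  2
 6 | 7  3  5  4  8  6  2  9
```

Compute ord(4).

The identity element is 9 (its row matches the header).
4^1 = 4
4^2 = 4*4 = 9
The first power of 4 equal to the identity is 4^2, so ord(4) = 2.

2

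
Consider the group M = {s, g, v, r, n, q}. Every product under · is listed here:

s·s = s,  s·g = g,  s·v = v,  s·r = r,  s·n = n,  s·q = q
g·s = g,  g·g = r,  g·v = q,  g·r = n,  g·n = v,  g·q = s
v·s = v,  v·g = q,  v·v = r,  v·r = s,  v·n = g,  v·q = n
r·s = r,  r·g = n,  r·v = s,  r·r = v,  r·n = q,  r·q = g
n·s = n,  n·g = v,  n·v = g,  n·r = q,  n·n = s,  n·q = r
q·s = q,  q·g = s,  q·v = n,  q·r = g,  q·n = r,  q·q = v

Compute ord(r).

3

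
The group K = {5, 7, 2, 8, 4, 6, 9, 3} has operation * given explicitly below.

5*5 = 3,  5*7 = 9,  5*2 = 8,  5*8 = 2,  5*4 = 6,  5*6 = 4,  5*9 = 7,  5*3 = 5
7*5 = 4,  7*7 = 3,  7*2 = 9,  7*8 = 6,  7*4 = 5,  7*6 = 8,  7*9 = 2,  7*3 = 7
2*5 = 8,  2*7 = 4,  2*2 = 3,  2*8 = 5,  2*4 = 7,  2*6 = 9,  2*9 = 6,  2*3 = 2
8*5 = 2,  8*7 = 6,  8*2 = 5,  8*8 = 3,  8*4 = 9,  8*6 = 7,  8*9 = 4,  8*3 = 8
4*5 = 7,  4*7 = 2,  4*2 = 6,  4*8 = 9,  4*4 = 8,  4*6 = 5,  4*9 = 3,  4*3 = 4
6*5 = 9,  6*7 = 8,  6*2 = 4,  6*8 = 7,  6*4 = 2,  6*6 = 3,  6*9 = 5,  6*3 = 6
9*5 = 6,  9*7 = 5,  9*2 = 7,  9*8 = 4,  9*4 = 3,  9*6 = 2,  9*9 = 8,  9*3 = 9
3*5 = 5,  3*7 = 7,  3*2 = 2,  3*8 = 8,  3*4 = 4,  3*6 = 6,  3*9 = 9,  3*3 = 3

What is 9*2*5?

4

9*2 = 7
7*5 = 4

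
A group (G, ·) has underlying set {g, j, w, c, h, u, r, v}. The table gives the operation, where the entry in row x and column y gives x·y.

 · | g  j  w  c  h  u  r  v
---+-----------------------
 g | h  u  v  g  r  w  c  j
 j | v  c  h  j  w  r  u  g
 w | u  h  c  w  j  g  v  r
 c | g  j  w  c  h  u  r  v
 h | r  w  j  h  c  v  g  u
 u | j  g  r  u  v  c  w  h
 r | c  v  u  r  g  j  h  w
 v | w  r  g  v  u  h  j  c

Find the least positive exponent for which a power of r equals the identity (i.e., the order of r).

The identity element is c (its row matches the header).
r^1 = r
r^2 = r·r = h
r^3 = h·r = g
r^4 = g·r = c
The first power of r equal to the identity is r^4, so ord(r) = 4.

4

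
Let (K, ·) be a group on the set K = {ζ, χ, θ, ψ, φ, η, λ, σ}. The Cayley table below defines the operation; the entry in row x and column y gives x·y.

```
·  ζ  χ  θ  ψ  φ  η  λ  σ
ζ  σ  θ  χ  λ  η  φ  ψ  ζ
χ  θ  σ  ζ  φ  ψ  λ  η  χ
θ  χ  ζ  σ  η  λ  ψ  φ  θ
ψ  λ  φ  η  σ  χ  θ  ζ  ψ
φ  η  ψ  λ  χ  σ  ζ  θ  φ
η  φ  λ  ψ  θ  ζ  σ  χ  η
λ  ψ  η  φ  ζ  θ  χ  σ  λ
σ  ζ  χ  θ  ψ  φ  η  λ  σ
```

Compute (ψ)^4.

ψ^1 = ψ
ψ^2 = ψ·ψ = σ
ψ^3 = σ·ψ = ψ
ψ^4 = ψ·ψ = σ

σ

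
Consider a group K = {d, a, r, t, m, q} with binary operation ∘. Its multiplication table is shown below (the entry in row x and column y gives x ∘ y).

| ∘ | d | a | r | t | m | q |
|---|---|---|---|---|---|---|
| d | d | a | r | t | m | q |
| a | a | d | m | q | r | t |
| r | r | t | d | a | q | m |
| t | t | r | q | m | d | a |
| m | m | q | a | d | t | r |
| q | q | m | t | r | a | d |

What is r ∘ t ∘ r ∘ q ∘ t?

r ∘ t = a
a ∘ r = m
m ∘ q = r
r ∘ t = a

a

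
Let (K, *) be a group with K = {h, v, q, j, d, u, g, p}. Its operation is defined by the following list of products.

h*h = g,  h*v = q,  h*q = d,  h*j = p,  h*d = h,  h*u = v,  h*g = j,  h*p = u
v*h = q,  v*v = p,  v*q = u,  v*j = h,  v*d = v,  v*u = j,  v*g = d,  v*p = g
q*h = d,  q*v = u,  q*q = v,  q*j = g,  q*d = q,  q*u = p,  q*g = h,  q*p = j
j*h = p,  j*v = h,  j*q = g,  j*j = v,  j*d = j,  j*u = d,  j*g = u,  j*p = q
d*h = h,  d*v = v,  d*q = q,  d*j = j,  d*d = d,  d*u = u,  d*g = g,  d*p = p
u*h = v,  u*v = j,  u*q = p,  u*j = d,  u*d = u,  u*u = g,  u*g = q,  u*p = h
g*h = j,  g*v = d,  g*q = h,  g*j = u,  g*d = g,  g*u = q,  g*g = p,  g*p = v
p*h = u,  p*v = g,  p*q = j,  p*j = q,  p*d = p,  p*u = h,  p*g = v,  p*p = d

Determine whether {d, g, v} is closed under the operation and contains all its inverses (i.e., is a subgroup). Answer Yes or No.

No

v*v = p, which is not in {d, g, v}.
The subset is not closed under *, so it is not a subgroup.
(Structurally, K here is isomorphic to the cyclic group Z_8.)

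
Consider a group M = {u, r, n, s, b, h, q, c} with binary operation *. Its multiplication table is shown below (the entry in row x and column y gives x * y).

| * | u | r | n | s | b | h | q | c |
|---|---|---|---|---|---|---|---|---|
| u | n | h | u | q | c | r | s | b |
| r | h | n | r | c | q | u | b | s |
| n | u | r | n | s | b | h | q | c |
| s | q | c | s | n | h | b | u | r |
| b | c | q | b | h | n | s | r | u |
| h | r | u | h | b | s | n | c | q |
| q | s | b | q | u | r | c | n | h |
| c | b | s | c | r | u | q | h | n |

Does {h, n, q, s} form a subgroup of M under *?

h * q = c, which is not in {h, n, q, s}.
The subset is not closed under *, so it is not a subgroup.

No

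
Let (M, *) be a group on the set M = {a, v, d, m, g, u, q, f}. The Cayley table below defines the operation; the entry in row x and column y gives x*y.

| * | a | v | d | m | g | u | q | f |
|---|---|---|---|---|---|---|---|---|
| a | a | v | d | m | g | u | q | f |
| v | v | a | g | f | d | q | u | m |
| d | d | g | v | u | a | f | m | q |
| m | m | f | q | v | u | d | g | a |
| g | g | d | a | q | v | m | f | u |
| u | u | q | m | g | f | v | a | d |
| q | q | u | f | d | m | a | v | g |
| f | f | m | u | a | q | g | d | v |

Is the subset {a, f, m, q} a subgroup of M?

q*q = v, which is not in {a, f, m, q}.
The subset is not closed under *, so it is not a subgroup.

No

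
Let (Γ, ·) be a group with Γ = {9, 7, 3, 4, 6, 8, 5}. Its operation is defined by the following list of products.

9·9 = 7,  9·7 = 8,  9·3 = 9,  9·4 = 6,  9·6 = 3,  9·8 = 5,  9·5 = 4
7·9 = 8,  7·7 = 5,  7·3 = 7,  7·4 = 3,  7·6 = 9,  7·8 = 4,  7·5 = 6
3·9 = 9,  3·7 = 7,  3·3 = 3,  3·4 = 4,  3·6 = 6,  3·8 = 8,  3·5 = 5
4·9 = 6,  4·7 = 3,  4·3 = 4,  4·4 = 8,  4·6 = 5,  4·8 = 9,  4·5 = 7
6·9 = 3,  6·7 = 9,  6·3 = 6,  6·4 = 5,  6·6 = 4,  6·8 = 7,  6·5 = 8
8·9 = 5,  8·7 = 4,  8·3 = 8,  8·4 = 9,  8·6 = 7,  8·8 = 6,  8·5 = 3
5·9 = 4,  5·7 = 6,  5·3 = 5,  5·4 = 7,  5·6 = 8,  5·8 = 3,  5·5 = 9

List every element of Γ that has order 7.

Identity is 3. Compute the order of each non-identity element by repeated multiplication:
  9: 9 → 7 → 8 → 5 → 4 → 6 → 3  (order 7)
  7: 7 → 5 → 6 → 9 → 8 → 4 → 3  (order 7)
  4: 4 → 8 → 9 → 6 → 5 → 7 → 3  (order 7)
  6: 6 → 4 → 5 → 8 → 7 → 9 → 3  (order 7)
  8: 8 → 6 → 7 → 4 → 9 → 5 → 3  (order 7)
  5: 5 → 9 → 4 → 7 → 6 → 8 → 3  (order 7)
Elements of order 7: {4, 5, 6, 7, 8, 9}.

{4, 5, 6, 7, 8, 9}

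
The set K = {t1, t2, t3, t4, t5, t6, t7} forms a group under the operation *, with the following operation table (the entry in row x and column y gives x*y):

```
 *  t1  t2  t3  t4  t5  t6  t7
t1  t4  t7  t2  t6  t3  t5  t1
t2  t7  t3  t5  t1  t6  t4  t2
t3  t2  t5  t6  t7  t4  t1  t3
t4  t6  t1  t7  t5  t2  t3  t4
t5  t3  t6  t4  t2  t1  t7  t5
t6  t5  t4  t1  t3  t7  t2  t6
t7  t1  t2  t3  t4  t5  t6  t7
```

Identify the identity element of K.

t7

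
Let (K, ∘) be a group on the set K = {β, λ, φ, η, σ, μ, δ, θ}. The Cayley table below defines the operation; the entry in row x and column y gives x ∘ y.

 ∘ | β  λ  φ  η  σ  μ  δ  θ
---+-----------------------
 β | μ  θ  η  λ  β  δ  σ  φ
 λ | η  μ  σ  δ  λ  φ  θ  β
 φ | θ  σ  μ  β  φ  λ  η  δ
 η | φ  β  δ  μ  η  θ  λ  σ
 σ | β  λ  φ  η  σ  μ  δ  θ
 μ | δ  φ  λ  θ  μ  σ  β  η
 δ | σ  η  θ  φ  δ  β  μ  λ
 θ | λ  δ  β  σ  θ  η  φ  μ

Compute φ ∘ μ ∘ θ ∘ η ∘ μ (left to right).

φ

φ ∘ μ = λ
λ ∘ θ = β
β ∘ η = λ
λ ∘ μ = φ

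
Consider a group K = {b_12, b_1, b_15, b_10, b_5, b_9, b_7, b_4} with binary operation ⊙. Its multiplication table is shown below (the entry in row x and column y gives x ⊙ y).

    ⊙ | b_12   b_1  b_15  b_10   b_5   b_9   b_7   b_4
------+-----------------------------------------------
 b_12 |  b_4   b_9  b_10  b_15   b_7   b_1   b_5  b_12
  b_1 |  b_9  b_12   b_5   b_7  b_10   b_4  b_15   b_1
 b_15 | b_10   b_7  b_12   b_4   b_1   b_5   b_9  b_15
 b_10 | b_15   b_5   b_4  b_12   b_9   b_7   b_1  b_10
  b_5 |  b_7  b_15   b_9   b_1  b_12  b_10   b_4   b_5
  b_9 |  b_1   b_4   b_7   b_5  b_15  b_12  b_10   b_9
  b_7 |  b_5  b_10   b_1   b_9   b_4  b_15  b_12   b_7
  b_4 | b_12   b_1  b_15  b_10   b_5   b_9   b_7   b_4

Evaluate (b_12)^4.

b_4

b_12^1 = b_12
b_12^2 = b_12 ⊙ b_12 = b_4
b_12^3 = b_4 ⊙ b_12 = b_12
b_12^4 = b_12 ⊙ b_12 = b_4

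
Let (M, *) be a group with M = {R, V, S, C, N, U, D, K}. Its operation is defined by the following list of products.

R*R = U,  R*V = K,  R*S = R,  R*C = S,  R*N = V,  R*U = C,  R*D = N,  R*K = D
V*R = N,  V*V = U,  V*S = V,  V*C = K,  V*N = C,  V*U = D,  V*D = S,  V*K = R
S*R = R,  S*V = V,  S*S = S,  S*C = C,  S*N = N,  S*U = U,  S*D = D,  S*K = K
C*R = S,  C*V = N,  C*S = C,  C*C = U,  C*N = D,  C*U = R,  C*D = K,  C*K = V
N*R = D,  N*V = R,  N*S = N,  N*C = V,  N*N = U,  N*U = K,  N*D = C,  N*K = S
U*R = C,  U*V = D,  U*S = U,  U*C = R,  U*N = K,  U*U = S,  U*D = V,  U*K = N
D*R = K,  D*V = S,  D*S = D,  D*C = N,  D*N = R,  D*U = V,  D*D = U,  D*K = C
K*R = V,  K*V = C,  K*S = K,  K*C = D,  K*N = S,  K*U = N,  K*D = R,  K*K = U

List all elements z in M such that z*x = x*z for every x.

{S, U}

An element z is central iff its row equals its column in the table.
For C: C*K = V ≠ D = K*C, so C ∉ Z.
Checking each element this way leaves Z(M) = {S, U}.
(Structurally, M here is isomorphic to the quaternion group Q_8.)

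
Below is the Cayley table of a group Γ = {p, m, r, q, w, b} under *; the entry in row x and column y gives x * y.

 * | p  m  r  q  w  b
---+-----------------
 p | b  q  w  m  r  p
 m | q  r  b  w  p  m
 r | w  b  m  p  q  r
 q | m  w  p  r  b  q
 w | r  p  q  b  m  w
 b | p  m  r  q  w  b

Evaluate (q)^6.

q^1 = q
q^2 = q * q = r
q^3 = r * q = p
q^4 = p * q = m
q^5 = m * q = w
q^6 = w * q = b

b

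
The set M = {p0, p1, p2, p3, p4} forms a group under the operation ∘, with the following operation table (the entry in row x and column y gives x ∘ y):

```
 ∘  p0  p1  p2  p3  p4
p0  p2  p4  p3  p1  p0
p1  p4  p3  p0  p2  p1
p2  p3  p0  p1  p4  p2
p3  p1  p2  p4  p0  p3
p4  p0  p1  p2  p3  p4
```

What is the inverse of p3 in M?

p2

First locate the identity: row p4 matches the header, so p4 is the identity.
Scan row p3 for p4: p3 ∘ p2 = p4. Hence p3^(-1) = p2.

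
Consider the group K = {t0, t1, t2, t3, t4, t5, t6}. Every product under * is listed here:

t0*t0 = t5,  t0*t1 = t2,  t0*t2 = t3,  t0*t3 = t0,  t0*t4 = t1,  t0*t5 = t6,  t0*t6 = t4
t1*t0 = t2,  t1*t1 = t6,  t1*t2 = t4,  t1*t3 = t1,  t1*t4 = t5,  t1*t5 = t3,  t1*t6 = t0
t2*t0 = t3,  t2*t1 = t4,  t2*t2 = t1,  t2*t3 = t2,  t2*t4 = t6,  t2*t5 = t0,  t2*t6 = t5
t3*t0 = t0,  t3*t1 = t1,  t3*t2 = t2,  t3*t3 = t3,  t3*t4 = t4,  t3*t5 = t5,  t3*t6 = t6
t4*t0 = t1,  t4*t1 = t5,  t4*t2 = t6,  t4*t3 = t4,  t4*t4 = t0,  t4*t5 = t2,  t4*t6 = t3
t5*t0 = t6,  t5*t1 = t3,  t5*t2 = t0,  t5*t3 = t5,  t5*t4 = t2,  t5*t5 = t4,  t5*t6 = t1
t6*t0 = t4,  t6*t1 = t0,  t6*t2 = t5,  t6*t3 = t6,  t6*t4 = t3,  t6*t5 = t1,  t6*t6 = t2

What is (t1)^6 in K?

t1^1 = t1
t1^2 = t1*t1 = t6
t1^3 = t6*t1 = t0
t1^4 = t0*t1 = t2
t1^5 = t2*t1 = t4
t1^6 = t4*t1 = t5

t5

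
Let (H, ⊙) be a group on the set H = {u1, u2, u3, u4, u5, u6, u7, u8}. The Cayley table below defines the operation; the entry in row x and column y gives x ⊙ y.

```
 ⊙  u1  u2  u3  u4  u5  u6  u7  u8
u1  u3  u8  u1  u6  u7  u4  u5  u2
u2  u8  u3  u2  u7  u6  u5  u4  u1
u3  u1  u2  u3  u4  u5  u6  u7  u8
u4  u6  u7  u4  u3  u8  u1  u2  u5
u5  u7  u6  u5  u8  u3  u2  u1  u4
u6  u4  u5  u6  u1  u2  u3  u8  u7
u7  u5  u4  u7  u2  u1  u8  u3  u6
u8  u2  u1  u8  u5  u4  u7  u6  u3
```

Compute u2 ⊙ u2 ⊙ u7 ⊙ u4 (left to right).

u2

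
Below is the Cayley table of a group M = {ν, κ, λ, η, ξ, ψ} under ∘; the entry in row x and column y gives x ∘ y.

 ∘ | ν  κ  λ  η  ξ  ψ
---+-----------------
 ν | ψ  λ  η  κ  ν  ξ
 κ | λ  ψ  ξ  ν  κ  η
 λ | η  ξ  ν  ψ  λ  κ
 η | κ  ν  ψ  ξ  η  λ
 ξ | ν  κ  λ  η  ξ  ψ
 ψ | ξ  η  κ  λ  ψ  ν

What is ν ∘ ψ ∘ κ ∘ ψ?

ν ∘ ψ = ξ
ξ ∘ κ = κ
κ ∘ ψ = η

η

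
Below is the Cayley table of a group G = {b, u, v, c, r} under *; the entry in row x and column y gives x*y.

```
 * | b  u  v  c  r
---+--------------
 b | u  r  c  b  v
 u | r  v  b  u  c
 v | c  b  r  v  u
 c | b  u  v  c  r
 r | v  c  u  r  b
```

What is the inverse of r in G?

u

First locate the identity: row c matches the header, so c is the identity.
Scan row r for c: r*u = c. Hence r^(-1) = u.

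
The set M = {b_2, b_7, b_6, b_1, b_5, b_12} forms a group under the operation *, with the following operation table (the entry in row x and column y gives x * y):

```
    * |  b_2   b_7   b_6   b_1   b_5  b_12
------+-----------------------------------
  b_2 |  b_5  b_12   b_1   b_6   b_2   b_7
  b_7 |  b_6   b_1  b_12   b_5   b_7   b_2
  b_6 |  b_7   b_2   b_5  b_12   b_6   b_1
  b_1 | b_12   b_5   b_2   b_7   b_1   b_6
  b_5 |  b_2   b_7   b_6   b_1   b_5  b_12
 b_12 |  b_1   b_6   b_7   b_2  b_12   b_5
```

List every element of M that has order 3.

{b_1, b_7}

Identity is b_5. Compute the order of each non-identity element by repeated multiplication:
  b_2: b_2 → b_5  (order 2)
  b_7: b_7 → b_1 → b_5  (order 3)
  b_6: b_6 → b_5  (order 2)
  b_1: b_1 → b_7 → b_5  (order 3)
  b_12: b_12 → b_5  (order 2)
Elements of order 3: {b_1, b_7}.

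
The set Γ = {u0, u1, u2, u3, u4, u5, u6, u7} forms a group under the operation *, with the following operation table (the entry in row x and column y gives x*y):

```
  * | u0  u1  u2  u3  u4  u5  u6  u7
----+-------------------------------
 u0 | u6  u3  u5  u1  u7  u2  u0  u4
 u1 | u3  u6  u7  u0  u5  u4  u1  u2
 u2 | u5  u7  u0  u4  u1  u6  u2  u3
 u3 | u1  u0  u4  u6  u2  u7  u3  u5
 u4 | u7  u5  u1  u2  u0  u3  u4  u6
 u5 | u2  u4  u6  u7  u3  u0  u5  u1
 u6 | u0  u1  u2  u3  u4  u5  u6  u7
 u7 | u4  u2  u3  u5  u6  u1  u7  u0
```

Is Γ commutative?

Check whether the table is symmetric across its main diagonal.
Every entry (row x, col y) equals the entry (row y, col x), so Γ is abelian.

Yes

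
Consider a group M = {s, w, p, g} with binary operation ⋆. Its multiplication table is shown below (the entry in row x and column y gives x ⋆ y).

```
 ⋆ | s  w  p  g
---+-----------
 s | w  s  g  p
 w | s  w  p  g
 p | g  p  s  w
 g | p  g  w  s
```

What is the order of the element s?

The identity element is w (its row matches the header).
s^1 = s
s^2 = s ⋆ s = w
The first power of s equal to the identity is s^2, so ord(s) = 2.
(Structurally, M here is isomorphic to the cyclic group Z_4.)

2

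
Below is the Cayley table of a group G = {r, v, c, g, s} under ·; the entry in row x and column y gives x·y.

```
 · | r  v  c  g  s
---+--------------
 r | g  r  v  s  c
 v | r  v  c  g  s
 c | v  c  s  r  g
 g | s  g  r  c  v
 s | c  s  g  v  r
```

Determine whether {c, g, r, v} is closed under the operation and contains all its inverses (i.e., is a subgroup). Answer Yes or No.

No

g·r = s, which is not in {c, g, r, v}.
The subset is not closed under ·, so it is not a subgroup.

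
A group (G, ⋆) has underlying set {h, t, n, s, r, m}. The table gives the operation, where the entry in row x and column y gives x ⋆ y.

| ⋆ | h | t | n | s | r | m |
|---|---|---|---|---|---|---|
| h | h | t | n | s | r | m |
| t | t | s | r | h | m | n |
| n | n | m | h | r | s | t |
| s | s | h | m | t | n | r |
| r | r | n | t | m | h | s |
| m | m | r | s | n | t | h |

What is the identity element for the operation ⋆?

h

The identity e satisfies e ⋆ x = x for all x, so its row in the table reproduces the column headers.
Row h reads: h, t, n, s, r, m — exactly the header order. So h is the identity.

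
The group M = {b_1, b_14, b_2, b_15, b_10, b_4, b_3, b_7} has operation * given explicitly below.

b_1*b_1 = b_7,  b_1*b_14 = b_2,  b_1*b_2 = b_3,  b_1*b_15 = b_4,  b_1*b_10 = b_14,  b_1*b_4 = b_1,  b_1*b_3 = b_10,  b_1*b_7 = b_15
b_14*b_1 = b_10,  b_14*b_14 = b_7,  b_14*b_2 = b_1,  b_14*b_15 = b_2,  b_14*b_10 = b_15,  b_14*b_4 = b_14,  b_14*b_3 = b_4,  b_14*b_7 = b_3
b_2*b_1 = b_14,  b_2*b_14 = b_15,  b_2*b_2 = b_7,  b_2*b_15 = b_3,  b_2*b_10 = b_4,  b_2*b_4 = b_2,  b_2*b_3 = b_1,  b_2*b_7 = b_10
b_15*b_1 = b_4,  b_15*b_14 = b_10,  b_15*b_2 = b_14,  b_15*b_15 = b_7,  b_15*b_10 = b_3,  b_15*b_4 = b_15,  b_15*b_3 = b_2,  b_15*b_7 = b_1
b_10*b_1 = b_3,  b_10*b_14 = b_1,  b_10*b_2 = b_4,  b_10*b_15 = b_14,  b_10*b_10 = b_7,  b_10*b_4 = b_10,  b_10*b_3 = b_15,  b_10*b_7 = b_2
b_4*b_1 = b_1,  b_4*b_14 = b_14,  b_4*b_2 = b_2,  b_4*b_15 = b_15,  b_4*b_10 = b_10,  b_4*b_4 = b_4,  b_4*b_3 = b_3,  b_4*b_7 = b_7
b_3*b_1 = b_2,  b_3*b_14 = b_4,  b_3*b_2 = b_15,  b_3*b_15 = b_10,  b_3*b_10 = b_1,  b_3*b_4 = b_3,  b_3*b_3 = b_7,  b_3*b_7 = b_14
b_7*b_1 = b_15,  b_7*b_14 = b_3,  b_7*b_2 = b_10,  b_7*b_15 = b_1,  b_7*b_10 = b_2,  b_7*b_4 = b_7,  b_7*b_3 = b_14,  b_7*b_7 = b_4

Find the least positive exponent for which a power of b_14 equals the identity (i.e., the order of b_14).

4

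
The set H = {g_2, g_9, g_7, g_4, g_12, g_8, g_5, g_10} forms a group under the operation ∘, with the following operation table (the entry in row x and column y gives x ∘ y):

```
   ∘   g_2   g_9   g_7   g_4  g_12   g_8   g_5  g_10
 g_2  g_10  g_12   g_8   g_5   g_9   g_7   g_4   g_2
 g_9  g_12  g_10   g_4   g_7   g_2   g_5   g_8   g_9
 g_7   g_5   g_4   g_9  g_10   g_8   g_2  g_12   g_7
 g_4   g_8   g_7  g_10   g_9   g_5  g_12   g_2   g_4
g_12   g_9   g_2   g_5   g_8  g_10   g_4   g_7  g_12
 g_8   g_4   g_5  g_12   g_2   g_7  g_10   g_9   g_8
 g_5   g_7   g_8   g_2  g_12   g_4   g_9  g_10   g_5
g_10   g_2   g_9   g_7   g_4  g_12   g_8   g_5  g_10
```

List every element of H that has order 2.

Identity is g_10. Compute the order of each non-identity element by repeated multiplication:
  g_2: g_2 → g_10  (order 2)
  g_9: g_9 → g_10  (order 2)
  g_7: g_7 → g_9 → g_4 → g_10  (order 4)
  g_4: g_4 → g_9 → g_7 → g_10  (order 4)
  g_12: g_12 → g_10  (order 2)
  g_8: g_8 → g_10  (order 2)
  g_5: g_5 → g_10  (order 2)
Elements of order 2: {g_12, g_2, g_5, g_8, g_9}.
(Structurally, H here is isomorphic to the dihedral group D_4.)

{g_12, g_2, g_5, g_8, g_9}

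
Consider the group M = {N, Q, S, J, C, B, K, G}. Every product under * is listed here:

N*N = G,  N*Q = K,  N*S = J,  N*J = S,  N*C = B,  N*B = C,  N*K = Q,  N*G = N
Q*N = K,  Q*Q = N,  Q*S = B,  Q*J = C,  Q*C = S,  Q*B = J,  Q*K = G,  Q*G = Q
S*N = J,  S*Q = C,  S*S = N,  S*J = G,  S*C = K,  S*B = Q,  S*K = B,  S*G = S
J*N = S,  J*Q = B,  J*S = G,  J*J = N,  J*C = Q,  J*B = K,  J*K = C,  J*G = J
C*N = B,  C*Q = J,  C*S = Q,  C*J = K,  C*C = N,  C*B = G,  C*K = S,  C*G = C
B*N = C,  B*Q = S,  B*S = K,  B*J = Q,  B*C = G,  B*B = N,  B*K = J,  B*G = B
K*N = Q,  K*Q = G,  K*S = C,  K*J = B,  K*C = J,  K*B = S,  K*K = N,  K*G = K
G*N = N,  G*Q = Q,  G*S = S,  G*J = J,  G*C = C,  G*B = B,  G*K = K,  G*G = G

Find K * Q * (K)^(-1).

The identity is G. In row K, the entry G sits in column Q, so K^(-1) = Q.
K * Q = G
G * Q = Q
(Structurally, M here is isomorphic to the quaternion group Q_8.)

Q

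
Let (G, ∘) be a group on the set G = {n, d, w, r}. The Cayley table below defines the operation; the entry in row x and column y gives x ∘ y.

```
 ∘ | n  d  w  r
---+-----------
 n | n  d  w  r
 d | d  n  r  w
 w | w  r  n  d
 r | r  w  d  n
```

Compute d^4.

n

d^1 = d
d^2 = d ∘ d = n
d^3 = n ∘ d = d
d^4 = d ∘ d = n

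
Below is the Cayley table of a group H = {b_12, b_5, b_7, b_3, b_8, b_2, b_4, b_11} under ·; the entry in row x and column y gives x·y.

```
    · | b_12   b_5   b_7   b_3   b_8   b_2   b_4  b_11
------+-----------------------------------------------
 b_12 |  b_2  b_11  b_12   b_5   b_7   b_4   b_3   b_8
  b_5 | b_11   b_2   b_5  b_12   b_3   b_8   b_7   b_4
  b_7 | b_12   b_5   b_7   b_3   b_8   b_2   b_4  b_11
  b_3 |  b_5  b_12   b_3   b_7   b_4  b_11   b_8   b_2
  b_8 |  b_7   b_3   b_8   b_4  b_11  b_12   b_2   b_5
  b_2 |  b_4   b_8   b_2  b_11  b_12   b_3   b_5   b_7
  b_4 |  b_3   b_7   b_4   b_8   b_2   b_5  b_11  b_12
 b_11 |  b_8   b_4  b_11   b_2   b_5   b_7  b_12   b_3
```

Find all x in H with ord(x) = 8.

{b_12, b_4, b_5, b_8}

Identity is b_7. Compute the order of each non-identity element by repeated multiplication:
  b_12: b_12 → b_2 → b_4 → b_3 → b_5 → b_11 → b_8 → b_7  (order 8)
  b_5: b_5 → b_2 → b_8 → b_3 → b_12 → b_11 → b_4 → b_7  (order 8)
  b_3: b_3 → b_7  (order 2)
  b_8: b_8 → b_11 → b_5 → b_3 → b_4 → b_2 → b_12 → b_7  (order 8)
  b_2: b_2 → b_3 → b_11 → b_7  (order 4)
  b_4: b_4 → b_11 → b_12 → b_3 → b_8 → b_2 → b_5 → b_7  (order 8)
  b_11: b_11 → b_3 → b_2 → b_7  (order 4)
Elements of order 8: {b_12, b_4, b_5, b_8}.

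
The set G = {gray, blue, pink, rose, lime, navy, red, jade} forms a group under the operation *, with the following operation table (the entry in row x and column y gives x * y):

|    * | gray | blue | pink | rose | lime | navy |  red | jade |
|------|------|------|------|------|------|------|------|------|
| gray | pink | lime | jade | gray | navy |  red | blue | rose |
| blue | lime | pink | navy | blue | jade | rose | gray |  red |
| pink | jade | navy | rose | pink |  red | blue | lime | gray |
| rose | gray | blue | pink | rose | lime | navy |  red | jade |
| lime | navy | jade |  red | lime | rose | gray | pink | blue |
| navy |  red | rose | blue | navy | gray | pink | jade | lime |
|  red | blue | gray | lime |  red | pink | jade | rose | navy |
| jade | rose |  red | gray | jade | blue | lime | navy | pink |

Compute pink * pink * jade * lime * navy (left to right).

pink * pink = rose
rose * jade = jade
jade * lime = blue
blue * navy = rose
(Structurally, G here is isomorphic to Z_2 x Z_4.)

rose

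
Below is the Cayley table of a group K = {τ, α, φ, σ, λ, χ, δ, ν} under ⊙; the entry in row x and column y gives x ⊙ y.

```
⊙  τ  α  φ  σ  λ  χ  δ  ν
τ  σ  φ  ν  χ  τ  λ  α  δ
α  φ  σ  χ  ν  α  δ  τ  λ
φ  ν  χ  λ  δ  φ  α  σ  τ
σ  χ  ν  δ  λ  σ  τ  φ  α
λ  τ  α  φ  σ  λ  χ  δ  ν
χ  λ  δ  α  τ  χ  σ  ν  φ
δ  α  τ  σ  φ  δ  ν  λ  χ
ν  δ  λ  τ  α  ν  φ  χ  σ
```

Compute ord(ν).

The identity element is λ (its row matches the header).
ν^1 = ν
ν^2 = ν ⊙ ν = σ
ν^3 = σ ⊙ ν = α
ν^4 = α ⊙ ν = λ
The first power of ν equal to the identity is ν^4, so ord(ν) = 4.

4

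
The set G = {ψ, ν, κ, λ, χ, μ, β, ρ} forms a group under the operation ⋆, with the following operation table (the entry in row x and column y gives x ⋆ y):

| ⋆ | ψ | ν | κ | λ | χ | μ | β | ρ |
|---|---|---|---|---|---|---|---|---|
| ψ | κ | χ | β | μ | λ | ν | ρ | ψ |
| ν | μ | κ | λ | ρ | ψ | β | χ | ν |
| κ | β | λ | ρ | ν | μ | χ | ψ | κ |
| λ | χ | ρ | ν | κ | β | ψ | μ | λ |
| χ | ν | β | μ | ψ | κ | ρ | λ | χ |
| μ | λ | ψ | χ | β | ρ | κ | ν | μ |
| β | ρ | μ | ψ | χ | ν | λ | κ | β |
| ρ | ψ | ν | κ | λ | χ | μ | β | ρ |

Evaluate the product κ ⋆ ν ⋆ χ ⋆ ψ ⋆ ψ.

ψ

κ ⋆ ν = λ
λ ⋆ χ = β
β ⋆ ψ = ρ
ρ ⋆ ψ = ψ
(Structurally, G here is isomorphic to the quaternion group Q_8.)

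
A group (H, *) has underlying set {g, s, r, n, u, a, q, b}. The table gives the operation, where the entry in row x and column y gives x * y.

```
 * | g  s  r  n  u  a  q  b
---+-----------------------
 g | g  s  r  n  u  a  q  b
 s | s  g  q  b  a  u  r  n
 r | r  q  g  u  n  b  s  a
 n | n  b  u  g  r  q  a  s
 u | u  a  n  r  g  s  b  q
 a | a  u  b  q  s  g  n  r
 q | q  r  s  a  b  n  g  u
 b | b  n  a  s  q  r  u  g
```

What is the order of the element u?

2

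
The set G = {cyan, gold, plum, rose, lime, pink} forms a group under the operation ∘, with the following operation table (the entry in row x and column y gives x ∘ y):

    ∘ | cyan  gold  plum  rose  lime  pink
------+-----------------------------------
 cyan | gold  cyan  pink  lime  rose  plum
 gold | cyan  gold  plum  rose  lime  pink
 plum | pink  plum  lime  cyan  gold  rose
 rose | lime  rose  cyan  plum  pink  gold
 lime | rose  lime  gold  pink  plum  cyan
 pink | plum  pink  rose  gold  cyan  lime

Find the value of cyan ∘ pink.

Read row cyan, column pink: cyan ∘ pink = plum.

plum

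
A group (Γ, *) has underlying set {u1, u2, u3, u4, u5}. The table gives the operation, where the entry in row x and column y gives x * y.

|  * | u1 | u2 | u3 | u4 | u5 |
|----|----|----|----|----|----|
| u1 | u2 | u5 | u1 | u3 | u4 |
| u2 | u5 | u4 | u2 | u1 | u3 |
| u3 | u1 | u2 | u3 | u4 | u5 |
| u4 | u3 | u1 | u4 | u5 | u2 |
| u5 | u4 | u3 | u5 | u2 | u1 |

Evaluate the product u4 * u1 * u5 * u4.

u4 * u1 = u3
u3 * u5 = u5
u5 * u4 = u2

u2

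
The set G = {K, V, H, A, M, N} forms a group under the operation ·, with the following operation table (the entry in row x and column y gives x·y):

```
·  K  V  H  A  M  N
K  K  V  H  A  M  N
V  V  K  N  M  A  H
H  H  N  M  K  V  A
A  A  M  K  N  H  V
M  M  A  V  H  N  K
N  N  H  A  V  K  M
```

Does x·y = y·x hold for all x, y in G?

Check whether the table is symmetric across its main diagonal.
Every entry (row x, col y) equals the entry (row y, col x), so G is abelian.

Yes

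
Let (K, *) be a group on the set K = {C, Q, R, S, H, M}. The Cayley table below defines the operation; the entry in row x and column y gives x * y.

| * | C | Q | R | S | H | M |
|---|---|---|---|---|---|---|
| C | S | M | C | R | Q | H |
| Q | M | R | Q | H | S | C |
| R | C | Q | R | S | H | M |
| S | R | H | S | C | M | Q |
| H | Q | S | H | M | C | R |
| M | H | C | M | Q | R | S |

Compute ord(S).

The identity element is R (its row matches the header).
S^1 = S
S^2 = S * S = C
S^3 = C * S = R
The first power of S equal to the identity is S^3, so ord(S) = 3.
(Structurally, K here is isomorphic to the cyclic group Z_6.)

3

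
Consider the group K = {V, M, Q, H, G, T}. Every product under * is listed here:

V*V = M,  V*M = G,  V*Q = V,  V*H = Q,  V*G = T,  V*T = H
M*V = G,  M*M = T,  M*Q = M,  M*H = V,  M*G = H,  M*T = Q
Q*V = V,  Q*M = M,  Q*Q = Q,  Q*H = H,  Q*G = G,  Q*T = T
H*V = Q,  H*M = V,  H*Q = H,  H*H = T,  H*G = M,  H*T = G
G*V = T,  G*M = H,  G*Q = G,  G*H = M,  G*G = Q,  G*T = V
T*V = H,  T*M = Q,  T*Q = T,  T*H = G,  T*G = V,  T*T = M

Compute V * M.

Read row V, column M: V * M = G.

G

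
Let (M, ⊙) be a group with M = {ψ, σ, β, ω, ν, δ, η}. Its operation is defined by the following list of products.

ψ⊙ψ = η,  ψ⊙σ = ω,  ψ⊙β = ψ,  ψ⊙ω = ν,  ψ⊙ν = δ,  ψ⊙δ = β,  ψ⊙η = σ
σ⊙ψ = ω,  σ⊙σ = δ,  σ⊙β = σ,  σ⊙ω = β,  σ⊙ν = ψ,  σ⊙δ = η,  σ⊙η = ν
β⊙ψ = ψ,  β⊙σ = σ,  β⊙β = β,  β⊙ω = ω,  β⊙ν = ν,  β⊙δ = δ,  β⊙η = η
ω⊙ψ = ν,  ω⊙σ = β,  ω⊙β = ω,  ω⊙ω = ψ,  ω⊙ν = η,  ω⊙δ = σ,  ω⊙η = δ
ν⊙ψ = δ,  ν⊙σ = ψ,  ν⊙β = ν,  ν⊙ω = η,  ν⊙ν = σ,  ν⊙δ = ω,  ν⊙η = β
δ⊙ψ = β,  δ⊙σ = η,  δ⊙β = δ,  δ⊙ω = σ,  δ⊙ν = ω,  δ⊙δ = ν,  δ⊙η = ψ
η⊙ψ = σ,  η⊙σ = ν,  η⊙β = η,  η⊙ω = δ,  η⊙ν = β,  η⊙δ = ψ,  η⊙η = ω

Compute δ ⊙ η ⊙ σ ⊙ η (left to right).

δ ⊙ η = ψ
ψ ⊙ σ = ω
ω ⊙ η = δ

δ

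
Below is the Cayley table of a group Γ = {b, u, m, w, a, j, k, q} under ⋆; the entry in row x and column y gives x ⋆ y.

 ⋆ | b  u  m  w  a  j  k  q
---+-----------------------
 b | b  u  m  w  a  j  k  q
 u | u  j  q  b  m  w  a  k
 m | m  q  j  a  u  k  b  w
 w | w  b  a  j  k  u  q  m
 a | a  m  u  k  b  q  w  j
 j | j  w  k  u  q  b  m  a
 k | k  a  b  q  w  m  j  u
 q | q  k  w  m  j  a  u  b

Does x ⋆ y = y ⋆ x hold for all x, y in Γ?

Check whether the table is symmetric across its main diagonal.
Every entry (row x, col y) equals the entry (row y, col x), so Γ is abelian.
(In fact Γ ≅ Z_2 x Z_4.)

Yes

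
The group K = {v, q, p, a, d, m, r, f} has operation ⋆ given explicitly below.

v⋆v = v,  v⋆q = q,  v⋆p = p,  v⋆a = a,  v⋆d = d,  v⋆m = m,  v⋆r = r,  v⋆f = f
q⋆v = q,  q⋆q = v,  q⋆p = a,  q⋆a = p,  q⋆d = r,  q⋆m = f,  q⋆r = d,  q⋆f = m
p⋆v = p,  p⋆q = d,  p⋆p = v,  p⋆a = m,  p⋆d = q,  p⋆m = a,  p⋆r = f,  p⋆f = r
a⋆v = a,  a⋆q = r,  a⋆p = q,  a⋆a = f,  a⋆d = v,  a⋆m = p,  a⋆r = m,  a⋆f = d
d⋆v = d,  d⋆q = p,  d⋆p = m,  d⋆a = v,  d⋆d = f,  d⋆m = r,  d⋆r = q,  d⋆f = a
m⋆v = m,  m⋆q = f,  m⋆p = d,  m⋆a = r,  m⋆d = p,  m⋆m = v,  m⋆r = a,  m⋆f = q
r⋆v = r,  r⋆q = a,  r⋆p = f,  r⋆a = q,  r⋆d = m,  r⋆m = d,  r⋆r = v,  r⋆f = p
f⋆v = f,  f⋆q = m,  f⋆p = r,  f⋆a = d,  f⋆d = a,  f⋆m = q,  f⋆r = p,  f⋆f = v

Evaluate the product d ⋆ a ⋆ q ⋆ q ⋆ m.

d ⋆ a = v
v ⋆ q = q
q ⋆ q = v
v ⋆ m = m

m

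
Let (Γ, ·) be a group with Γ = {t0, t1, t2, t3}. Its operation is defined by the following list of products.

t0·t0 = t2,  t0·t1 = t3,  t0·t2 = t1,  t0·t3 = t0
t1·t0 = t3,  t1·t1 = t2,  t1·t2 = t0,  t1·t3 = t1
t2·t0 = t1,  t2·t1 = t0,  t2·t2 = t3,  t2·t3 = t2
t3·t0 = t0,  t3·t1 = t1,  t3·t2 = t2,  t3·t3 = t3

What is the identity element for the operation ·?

The identity e satisfies e·x = x for all x, so its row in the table reproduces the column headers.
Row t3 reads: t0, t1, t2, t3 — exactly the header order. So t3 is the identity.
(Structurally, Γ here is isomorphic to the cyclic group Z_4.)

t3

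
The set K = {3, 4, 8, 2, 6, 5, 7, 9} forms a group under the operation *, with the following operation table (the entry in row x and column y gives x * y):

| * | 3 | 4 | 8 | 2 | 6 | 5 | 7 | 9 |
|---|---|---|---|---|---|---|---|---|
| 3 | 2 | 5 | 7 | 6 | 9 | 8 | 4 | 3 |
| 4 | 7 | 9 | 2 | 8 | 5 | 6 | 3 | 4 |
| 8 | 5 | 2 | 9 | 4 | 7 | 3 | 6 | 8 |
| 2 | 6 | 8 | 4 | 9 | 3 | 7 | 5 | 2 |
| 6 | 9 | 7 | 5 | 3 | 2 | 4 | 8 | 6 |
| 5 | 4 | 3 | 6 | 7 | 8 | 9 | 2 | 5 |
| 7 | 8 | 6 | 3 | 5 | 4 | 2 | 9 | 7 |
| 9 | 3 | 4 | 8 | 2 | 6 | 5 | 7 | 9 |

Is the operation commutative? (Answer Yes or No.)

6 * 5 = 4 but 5 * 6 = 8.
Since 6 and 5 do not commute, K is not abelian.

No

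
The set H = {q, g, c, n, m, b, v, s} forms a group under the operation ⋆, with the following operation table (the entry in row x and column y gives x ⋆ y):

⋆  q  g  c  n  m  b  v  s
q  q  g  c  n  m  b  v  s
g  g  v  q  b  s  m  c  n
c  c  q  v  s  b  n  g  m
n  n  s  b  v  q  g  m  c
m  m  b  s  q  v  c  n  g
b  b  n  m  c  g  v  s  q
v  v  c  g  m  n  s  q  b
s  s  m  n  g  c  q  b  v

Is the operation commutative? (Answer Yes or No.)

No

m ⋆ c = s but c ⋆ m = b.
Since m and c do not commute, H is not abelian.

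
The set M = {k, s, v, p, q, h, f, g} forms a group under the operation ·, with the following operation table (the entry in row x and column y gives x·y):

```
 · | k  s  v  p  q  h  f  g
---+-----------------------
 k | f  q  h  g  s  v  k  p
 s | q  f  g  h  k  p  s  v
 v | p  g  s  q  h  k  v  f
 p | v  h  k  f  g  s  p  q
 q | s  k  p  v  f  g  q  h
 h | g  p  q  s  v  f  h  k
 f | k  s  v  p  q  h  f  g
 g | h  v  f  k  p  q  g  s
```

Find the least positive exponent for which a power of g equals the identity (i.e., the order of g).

The identity element is f (its row matches the header).
g^1 = g
g^2 = g·g = s
g^3 = s·g = v
g^4 = v·g = f
The first power of g equal to the identity is g^4, so ord(g) = 4.

4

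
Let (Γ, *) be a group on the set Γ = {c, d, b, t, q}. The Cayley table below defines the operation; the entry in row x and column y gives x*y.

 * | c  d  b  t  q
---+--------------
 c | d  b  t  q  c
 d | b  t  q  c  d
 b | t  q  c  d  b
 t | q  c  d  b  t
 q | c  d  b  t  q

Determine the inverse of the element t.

c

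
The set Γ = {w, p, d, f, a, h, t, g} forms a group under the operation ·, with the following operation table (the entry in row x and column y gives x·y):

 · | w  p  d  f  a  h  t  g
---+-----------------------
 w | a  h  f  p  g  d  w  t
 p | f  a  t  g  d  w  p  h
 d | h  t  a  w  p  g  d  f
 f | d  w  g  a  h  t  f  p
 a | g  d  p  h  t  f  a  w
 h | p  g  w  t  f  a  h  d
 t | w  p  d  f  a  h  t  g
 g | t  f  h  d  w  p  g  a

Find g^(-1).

w

First locate the identity: row t matches the header, so t is the identity.
Scan row g for t: g·w = t. Hence g^(-1) = w.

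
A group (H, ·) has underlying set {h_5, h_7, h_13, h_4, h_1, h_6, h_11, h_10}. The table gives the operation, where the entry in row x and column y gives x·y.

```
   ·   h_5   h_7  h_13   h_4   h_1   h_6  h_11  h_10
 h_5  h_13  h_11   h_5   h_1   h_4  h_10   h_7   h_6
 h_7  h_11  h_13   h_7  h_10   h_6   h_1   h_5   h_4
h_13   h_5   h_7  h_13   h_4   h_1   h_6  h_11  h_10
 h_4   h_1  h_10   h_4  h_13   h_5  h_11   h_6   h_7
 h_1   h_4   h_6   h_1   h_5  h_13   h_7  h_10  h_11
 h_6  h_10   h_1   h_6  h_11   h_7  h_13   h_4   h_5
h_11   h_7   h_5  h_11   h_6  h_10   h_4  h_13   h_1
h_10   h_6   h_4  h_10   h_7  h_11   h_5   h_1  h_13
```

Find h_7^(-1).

First locate the identity: row h_13 matches the header, so h_13 is the identity.
Scan row h_7 for h_13: h_7·h_7 = h_13. Hence h_7^(-1) = h_7.

h_7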